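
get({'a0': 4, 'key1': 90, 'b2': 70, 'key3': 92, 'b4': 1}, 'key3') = 92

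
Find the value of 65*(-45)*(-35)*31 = 3173625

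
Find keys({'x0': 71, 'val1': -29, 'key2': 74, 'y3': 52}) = ['x0', 'val1', 'key2', 'y3']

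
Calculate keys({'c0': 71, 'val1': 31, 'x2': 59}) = ['c0', 'val1', 'x2']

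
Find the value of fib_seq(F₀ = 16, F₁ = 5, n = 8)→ F_2 = F_1 + F_0 = 21
F_3 = F_2 + F_1 = 26
F_4 = F_3 + F_2 = 47
...
= [16, 5, 21, 26, 47, 73, 120, 193]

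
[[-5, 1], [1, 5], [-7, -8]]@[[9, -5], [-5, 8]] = [[-50, 33], [-16, 35], [-23, -29]]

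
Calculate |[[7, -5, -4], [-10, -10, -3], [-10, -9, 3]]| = (1)*(7)*det([[-10, -3], [-9, 3]]) + (-1)*(-5)*det([[-10, -3], [-10, 3]]) + (1)*(-4)*det([[-10, -10], [-10, -9]])
= -399 + -300 + 40
= -659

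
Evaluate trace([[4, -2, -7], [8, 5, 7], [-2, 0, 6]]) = diagonal: 4 + 5 + 6
= 15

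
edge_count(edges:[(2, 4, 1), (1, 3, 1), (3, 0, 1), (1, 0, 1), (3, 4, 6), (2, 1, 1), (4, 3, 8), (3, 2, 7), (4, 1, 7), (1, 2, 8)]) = 10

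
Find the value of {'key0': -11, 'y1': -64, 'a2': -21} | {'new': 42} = {'key0': -11, 'y1': -64, 'a2': -21, 'new': 42}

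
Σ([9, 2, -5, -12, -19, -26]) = 9 + 2 + (-5) + (-12) + (-19) + (-26)
= -51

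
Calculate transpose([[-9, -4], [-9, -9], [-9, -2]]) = [[-9, -9, -9], [-4, -9, -2]]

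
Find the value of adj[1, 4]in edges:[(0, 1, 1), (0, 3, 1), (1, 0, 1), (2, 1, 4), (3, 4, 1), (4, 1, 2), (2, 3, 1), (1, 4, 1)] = 1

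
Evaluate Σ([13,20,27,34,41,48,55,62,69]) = 13 + 20 + 27 + 34 + 41 + 48 + 55 + 62 + 69
= 369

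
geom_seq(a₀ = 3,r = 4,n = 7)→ a_0 = 3*4^0 = 3
a_1 = 3*4^1 = 12
a_2 = 3*4^2 = 48
...
= [3, 12, 48, 192, 768, 3072, 12288]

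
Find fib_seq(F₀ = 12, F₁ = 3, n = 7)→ [12, 3, 15, 18, 33, 51, 84]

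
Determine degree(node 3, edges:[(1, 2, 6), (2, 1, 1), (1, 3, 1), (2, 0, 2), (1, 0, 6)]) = incident: (1,3)
= 1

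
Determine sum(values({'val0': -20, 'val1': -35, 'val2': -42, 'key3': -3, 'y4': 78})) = (-20) + (-35) + (-42) + (-3) + 78
= -22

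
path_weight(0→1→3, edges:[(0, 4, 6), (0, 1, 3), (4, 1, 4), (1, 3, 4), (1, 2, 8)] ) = w(0→1)=3 + w(1→3)=4
= 7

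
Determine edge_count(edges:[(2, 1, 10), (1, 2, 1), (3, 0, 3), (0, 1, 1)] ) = 4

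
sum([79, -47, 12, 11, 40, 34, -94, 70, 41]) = 146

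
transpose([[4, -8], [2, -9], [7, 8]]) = [[4, 2, 7], [-8, -9, 8]]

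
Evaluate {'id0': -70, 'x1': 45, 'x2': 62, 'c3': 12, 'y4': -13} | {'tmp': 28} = {'id0': -70, 'x1': 45, 'x2': 62, 'c3': 12, 'y4': -13, 'tmp': 28}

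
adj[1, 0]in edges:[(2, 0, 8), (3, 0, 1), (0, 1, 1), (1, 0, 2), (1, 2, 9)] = 2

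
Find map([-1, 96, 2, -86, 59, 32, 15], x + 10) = [9, 106, 12, -76, 69, 42, 25]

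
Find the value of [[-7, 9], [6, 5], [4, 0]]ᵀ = [[-7, 6, 4], [9, 5, 0]]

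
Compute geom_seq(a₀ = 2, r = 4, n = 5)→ a_0 = 2*4^0 = 2
a_1 = 2*4^1 = 8
a_2 = 2*4^2 = 32
...
= [2, 8, 32, 128, 512]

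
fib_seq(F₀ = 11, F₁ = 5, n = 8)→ F_2 = F_1 + F_0 = 16
F_3 = F_2 + F_1 = 21
F_4 = F_3 + F_2 = 37
...
= [11, 5, 16, 21, 37, 58, 95, 153]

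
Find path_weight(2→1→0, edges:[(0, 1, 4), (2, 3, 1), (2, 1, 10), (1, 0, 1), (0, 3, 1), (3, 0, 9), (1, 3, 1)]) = w(2→1)=10 + w(1→0)=1
= 11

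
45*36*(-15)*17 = -413100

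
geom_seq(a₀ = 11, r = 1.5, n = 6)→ a_0 = 11*1.5^0 = 11.0
a_1 = 11*1.5^1 = 16.5
a_2 = 11*1.5^2 = 24.75
...
= [11.0, 16.5, 24.75, 37.125, 55.6875, 83.53125]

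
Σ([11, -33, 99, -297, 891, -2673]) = 11 + -33 + 99 + -297 + 891 + -2673
= -2002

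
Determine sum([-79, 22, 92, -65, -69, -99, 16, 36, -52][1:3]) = slice → [22, 92]
22 + 92
= 114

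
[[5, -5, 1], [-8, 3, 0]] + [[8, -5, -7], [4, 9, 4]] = [[13, -10, -6], [-4, 12, 4]]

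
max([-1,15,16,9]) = 16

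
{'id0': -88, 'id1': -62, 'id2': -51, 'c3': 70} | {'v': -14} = {'id0': -88, 'id1': -62, 'id2': -51, 'c3': 70, 'v': -14}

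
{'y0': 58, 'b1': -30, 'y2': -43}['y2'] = -43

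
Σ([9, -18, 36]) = 9 + -18 + 36
= 27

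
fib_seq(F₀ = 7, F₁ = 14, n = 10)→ F_2 = F_1 + F_0 = 21
F_3 = F_2 + F_1 = 35
F_4 = F_3 + F_2 = 56
...
= [7, 14, 21, 35, 56, 91, 147, 238, 385, 623]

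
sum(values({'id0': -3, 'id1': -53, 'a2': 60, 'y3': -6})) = -2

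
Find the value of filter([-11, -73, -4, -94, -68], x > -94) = keep x where x > -94: -11✓, -73✓, -4✓, -94✗, -68✓
= [-11, -73, -4, -68]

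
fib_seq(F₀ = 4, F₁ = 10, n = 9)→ [4, 10, 14, 24, 38, 62, 100, 162, 262]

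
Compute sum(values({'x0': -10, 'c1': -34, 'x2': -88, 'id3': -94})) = -226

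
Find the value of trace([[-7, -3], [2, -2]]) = diagonal: (-7) + (-2)
= -9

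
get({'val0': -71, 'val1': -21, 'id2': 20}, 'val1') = -21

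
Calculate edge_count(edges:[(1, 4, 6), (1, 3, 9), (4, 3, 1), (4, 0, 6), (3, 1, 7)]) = 5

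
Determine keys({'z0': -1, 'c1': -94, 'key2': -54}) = ['z0', 'c1', 'key2']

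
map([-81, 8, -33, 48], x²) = (-81)²=6561, (8)²=64, (-33)²=1089, (48)²=2304
= [6561, 64, 1089, 2304]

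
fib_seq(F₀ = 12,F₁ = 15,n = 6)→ [12, 15, 27, 42, 69, 111]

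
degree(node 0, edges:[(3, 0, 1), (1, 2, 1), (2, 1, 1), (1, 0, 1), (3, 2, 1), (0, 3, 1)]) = 3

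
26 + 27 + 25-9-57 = 12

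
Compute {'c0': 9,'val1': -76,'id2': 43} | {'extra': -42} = {'c0': 9, 'val1': -76, 'id2': 43, 'extra': -42}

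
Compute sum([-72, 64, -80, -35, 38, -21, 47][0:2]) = slice → [-72, 64]
(-72) + 64
= -8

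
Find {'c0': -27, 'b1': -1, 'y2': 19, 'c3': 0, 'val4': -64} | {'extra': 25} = {'c0': -27, 'b1': -1, 'y2': 19, 'c3': 0, 'val4': -64, 'extra': 25}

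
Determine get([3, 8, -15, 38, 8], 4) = 8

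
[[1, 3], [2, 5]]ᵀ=[[1, 2], [3, 5]]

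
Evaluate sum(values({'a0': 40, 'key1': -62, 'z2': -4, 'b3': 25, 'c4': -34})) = -35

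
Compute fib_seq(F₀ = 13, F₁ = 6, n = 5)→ [13, 6, 19, 25, 44]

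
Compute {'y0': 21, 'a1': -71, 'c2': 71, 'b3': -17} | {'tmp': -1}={'y0': 21, 'a1': -71, 'c2': 71, 'b3': -17, 'tmp': -1}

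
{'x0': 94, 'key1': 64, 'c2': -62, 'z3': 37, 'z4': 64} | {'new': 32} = {'x0': 94, 'key1': 64, 'c2': -62, 'z3': 37, 'z4': 64, 'new': 32}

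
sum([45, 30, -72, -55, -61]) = -113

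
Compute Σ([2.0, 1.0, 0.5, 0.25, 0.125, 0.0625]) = 3.9375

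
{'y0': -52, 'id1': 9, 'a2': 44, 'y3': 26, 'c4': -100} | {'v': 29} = {'y0': -52, 'id1': 9, 'a2': 44, 'y3': 26, 'c4': -100, 'v': 29}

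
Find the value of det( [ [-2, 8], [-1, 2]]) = 4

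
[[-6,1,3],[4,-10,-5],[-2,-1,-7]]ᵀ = [[-6, 4, -2], [1, -10, -1], [3, -5, -7]]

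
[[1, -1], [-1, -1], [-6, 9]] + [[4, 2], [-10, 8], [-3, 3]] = [[5, 1], [-11, 7], [-9, 12]]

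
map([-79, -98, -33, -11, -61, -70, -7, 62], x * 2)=-79*2=-158, -98*2=-196, -33*2=-66, -11*2=-22, -61*2=-122, -70*2=-140, -7*2=-14, 62*2=124
= [-158, -196, -66, -22, -122, -140, -14, 124]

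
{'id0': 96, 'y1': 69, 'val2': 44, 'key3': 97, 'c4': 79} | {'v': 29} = {'id0': 96, 'y1': 69, 'val2': 44, 'key3': 97, 'c4': 79, 'v': 29}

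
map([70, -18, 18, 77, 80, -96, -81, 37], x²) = [4900, 324, 324, 5929, 6400, 9216, 6561, 1369]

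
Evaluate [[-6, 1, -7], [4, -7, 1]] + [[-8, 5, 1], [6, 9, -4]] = [[-14, 6, -6], [10, 2, -3]]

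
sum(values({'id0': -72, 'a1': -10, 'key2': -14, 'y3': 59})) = (-72) + (-10) + (-14) + 59
= -37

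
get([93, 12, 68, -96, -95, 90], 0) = 93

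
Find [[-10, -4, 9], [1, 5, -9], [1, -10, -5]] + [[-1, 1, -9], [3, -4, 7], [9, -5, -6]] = [[-11, -3, 0], [4, 1, -2], [10, -15, -11]]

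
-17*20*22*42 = -314160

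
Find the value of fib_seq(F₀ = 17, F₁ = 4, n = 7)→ [17, 4, 21, 25, 46, 71, 117]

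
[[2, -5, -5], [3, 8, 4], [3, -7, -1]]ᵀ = [[2, 3, 3], [-5, 8, -7], [-5, 4, -1]]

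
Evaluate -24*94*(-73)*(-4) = -658752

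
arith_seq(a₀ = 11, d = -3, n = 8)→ a_0 = 11 + 0*-3 = 11
a_1 = 11 + 1*-3 = 8
a_2 = 11 + 2*-3 = 5
...
= [11, 8, 5, 2, -1, -4, -7, -10]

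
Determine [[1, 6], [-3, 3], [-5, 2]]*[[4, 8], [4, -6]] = C[0][0] = (1)*(4) + (6)*(4) = 28
C[0][1] = (1)*(8) + (6)*(-6) = -28
C[1][0] = (-3)*(4) + (3)*(4) = 0
C[1][1] = (-3)*(8) + (3)*(-6) = -42
C[2][0] = (-5)*(4) + (2)*(4) = -12
C[2][1] = (-5)*(8) + (2)*(-6) = -52
= [[28, -28], [0, -42], [-12, -52]]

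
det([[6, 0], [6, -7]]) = -42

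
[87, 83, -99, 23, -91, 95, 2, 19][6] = 2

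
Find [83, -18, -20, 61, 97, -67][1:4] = [-18, -20, 61]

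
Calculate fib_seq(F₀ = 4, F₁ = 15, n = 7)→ F_2 = F_1 + F_0 = 19
F_3 = F_2 + F_1 = 34
F_4 = F_3 + F_2 = 53
...
= [4, 15, 19, 34, 53, 87, 140]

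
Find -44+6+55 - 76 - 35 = -94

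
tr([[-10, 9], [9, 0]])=-10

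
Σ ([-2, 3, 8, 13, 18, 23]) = 63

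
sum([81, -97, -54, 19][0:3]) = slice → [81, -97, -54]
81 + (-97) + (-54)
= -70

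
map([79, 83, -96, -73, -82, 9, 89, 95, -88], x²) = [6241, 6889, 9216, 5329, 6724, 81, 7921, 9025, 7744]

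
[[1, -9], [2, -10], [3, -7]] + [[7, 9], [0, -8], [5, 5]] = [[8, 0], [2, -18], [8, -2]]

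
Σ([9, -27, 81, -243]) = -180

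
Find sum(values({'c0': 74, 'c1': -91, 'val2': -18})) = -35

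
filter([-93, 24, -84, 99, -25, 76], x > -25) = [24, 99, 76]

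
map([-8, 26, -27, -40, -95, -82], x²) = [64, 676, 729, 1600, 9025, 6724]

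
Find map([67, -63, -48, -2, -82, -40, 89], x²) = (67)²=4489, (-63)²=3969, (-48)²=2304, (-2)²=4, (-82)²=6724, (-40)²=1600, (89)²=7921
= [4489, 3969, 2304, 4, 6724, 1600, 7921]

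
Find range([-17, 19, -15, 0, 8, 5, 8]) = 36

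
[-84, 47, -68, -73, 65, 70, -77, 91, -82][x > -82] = keep x where x > -82: -84✗, 47✓, -68✓, -73✓, 65✓, 70✓, -77✓, 91✓, -82✗
= [47, -68, -73, 65, 70, -77, 91]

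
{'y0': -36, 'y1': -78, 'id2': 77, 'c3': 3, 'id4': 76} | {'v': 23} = {'y0': -36, 'y1': -78, 'id2': 77, 'c3': 3, 'id4': 76, 'v': 23}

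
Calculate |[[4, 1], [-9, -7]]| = -19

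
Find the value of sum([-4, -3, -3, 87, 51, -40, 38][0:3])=slice → [-4, -3, -3]
(-4) + (-3) + (-3)
= -10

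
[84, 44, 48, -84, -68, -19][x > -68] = keep x where x > -68: 84✓, 44✓, 48✓, -84✗, -68✗, -19✓
= [84, 44, 48, -19]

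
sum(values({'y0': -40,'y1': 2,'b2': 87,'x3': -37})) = 12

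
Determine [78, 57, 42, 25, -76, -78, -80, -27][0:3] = [78, 57, 42]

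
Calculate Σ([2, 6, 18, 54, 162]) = 2 + 6 + 18 + 54 + 162
= 242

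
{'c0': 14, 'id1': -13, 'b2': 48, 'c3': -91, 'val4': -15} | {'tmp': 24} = {'c0': 14, 'id1': -13, 'b2': 48, 'c3': -91, 'val4': -15, 'tmp': 24}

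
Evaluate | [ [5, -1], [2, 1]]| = 7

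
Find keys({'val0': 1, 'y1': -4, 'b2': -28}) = ['val0', 'y1', 'b2']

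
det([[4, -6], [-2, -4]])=(4)*(-4) - (-6)*(-2)
= -28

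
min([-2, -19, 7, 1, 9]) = -19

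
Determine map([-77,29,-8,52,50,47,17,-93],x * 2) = -77*2=-154, 29*2=58, -8*2=-16, 52*2=104, 50*2=100, 47*2=94, 17*2=34, -93*2=-186
= [-154, 58, -16, 104, 100, 94, 34, -186]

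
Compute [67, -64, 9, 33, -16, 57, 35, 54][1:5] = [-64, 9, 33, -16]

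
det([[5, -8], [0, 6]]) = 30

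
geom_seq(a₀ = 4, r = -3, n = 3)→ [4, -12, 36]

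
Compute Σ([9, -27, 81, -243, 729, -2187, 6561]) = 4923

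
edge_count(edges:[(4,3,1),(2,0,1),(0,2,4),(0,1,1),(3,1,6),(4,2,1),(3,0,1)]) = 7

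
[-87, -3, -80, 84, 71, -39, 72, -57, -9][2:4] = [-80, 84]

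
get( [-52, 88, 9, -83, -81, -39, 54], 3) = -83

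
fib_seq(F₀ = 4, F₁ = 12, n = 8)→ F_2 = F_1 + F_0 = 16
F_3 = F_2 + F_1 = 28
F_4 = F_3 + F_2 = 44
...
= [4, 12, 16, 28, 44, 72, 116, 188]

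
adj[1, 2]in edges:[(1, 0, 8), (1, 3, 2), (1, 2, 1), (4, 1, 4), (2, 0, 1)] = 1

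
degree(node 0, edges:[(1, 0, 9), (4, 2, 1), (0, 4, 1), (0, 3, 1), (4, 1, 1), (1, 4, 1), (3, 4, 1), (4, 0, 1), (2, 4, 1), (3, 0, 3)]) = 5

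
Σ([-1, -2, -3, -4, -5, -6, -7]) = -28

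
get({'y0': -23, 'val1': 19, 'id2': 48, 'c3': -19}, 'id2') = 48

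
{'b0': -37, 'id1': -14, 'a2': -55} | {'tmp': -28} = {'b0': -37, 'id1': -14, 'a2': -55, 'tmp': -28}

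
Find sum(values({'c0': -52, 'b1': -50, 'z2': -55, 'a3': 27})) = (-52) + (-50) + (-55) + 27
= -130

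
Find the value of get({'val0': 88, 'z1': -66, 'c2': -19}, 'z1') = -66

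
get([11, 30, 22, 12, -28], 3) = 12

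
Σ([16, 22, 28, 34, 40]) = 16 + 22 + 28 + 34 + 40
= 140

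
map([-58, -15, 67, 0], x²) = (-58)²=3364, (-15)²=225, (67)²=4489, (0)²=0
= [3364, 225, 4489, 0]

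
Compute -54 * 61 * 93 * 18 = -5514156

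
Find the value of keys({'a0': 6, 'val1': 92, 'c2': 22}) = ['a0', 'val1', 'c2']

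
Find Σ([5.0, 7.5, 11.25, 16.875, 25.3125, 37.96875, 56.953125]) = 160.859375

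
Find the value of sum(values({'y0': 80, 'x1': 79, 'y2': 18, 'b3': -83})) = 80 + 79 + 18 + (-83)
= 94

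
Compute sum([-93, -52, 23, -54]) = -176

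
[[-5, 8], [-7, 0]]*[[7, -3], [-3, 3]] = [[-59, 39], [-49, 21]]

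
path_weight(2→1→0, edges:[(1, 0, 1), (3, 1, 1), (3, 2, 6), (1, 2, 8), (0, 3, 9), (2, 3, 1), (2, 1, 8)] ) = w(2→1)=8 + w(1→0)=1
= 9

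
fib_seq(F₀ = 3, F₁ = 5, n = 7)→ [3, 5, 8, 13, 21, 34, 55]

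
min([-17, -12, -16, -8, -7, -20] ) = -20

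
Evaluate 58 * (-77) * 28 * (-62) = 7752976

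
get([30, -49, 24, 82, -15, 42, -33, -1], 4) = -15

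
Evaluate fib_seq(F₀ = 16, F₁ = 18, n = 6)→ F_2 = F_1 + F_0 = 34
F_3 = F_2 + F_1 = 52
F_4 = F_3 + F_2 = 86
...
= [16, 18, 34, 52, 86, 138]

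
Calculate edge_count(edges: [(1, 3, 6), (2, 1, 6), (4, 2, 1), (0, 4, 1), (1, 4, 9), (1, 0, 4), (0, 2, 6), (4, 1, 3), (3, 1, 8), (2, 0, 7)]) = 10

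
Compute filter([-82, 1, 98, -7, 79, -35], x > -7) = [1, 98, 79]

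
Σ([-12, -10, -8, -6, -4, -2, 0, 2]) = (-12) + (-10) + (-8) + (-6) + (-4) + (-2) + 0 + 2
= -40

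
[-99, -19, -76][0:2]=[-99, -19]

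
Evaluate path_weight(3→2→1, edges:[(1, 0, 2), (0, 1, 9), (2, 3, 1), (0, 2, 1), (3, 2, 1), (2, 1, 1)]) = 2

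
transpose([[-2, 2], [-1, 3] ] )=[[-2, -1], [2, 3]]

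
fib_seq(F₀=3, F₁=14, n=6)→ [3, 14, 17, 31, 48, 79]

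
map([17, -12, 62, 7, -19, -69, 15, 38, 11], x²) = [289, 144, 3844, 49, 361, 4761, 225, 1444, 121]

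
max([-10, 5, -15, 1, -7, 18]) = 18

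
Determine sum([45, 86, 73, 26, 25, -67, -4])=184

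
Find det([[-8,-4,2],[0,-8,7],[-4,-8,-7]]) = (1)*(-8)*det([[-8, 7], [-8, -7]]) + (-1)*(-4)*det([[0, 7], [-4, -7]]) + (1)*(2)*det([[0, -8], [-4, -8]])
= -896 + 112 + -64
= -848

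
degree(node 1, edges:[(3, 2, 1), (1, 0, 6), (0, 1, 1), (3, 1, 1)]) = 3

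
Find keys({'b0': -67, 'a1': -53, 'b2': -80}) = ['b0', 'a1', 'b2']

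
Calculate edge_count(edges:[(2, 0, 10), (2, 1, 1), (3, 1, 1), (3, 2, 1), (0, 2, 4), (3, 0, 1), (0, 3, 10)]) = 7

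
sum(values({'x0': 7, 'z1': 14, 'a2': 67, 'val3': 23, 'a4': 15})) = 7 + 14 + 67 + 23 + 15
= 126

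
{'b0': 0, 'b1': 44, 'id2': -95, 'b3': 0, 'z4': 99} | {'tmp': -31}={'b0': 0, 'b1': 44, 'id2': -95, 'b3': 0, 'z4': 99, 'tmp': -31}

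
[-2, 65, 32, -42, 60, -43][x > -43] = keep x where x > -43: -2✓, 65✓, 32✓, -42✓, 60✓, -43✗
= [-2, 65, 32, -42, 60]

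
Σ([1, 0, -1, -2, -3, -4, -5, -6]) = 1 + 0 + (-1) + (-2) + (-3) + (-4) + (-5) + (-6)
= -20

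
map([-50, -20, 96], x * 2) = -50*2=-100, -20*2=-40, 96*2=192
= [-100, -40, 192]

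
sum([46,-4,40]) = 46 + (-4) + 40
= 82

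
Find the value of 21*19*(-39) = -15561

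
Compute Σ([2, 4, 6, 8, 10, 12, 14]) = 2 + 4 + 6 + 8 + 10 + 12 + 14
= 56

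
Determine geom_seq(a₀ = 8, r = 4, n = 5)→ a_0 = 8*4^0 = 8
a_1 = 8*4^1 = 32
a_2 = 8*4^2 = 128
...
= [8, 32, 128, 512, 2048]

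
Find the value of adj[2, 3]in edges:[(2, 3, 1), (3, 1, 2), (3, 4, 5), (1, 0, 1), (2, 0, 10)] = 1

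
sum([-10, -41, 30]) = (-10) + (-41) + 30
= -21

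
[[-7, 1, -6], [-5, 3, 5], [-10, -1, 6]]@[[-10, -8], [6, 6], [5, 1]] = C[0][0] = (-7)*(-10) + (1)*(6) + (-6)*(5) = 46
C[0][1] = (-7)*(-8) + (1)*(6) + (-6)*(1) = 56
C[1][0] = (-5)*(-10) + (3)*(6) + (5)*(5) = 93
C[1][1] = (-5)*(-8) + (3)*(6) + (5)*(1) = 63
C[2][0] = (-10)*(-10) + (-1)*(6) + (6)*(5) = 124
C[2][1] = (-10)*(-8) + (-1)*(6) + (6)*(1) = 80
= [[46, 56], [93, 63], [124, 80]]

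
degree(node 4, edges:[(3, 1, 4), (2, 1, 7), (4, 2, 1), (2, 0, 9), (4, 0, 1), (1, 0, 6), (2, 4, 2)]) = incident: (4,2), (4,0), (2,4)
= 3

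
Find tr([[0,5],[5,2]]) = 2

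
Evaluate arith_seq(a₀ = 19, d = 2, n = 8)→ [19, 21, 23, 25, 27, 29, 31, 33]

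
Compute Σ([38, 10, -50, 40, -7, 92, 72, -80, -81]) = 38 + 10 + (-50) + 40 + (-7) + 92 + 72 + (-80) + (-81)
= 34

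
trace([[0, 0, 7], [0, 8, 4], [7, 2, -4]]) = 4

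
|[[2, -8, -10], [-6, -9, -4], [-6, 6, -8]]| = 1284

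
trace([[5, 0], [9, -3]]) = 2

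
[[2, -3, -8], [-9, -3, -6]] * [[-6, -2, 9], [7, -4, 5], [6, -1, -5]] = [[-81, 16, 43], [-3, 36, -66]]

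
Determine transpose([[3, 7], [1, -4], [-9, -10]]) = [[3, 1, -9], [7, -4, -10]]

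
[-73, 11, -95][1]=11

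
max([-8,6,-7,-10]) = 6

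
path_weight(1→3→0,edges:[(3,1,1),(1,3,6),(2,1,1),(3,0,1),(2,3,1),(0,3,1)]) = 7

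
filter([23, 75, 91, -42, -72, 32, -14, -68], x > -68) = [23, 75, 91, -42, 32, -14]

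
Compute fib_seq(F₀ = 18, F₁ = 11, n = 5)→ F_2 = F_1 + F_0 = 29
F_3 = F_2 + F_1 = 40
F_4 = F_3 + F_2 = 69
= [18, 11, 29, 40, 69]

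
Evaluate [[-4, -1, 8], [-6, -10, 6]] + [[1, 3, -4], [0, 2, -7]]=[[-3, 2, 4], [-6, -8, -1]]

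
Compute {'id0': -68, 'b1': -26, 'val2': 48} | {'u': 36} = {'id0': -68, 'b1': -26, 'val2': 48, 'u': 36}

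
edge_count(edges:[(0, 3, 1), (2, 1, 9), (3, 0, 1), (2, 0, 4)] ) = 4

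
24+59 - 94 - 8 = -19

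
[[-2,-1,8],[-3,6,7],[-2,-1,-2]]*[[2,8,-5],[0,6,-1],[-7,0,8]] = [[-60, -22, 75], [-55, 12, 65], [10, -22, -5]]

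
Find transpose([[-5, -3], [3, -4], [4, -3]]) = [[-5, 3, 4], [-3, -4, -3]]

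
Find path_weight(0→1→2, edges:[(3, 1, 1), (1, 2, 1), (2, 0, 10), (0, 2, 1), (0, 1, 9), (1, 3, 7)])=w(0→1)=9 + w(1→2)=1
= 10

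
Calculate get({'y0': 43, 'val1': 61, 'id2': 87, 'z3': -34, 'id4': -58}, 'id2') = 87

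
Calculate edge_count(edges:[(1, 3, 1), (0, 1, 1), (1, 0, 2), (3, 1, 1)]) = 4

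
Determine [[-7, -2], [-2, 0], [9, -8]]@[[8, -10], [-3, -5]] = [[-50, 80], [-16, 20], [96, -50]]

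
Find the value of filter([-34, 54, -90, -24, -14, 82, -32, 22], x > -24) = keep x where x > -24: -34✗, 54✓, -90✗, -24✗, -14✓, 82✓, -32✗, 22✓
= [54, -14, 82, 22]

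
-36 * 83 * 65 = -194220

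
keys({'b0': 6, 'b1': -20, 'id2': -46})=['b0', 'b1', 'id2']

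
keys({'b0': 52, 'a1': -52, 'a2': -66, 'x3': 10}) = ['b0', 'a1', 'a2', 'x3']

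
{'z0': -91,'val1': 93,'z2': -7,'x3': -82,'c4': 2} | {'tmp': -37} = {'z0': -91, 'val1': 93, 'z2': -7, 'x3': -82, 'c4': 2, 'tmp': -37}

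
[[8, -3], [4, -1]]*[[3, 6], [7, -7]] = C[0][0] = (8)*(3) + (-3)*(7) = 3
C[0][1] = (8)*(6) + (-3)*(-7) = 69
C[1][0] = (4)*(3) + (-1)*(7) = 5
C[1][1] = (4)*(6) + (-1)*(-7) = 31
= [[3, 69], [5, 31]]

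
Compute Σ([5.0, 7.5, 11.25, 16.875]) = 5.0 + 7.5 + 11.25 + 16.875
= 40.625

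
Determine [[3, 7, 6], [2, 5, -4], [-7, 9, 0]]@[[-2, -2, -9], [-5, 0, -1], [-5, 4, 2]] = [[-71, 18, -22], [-9, -20, -31], [-31, 14, 54]]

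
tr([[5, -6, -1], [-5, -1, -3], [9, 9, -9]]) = diagonal: 5 + (-1) + (-9)
= -5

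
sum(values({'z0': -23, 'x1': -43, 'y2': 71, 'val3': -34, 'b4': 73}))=(-23) + (-43) + 71 + (-34) + 73
= 44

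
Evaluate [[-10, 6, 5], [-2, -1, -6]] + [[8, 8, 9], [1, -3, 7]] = [[-2, 14, 14], [-1, -4, 1]]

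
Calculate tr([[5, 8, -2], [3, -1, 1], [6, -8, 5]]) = diagonal: 5 + (-1) + 5
= 9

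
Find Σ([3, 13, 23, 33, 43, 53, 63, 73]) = 3 + 13 + 23 + 33 + 43 + 53 + 63 + 73
= 304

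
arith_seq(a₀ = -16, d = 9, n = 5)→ [-16, -7, 2, 11, 20]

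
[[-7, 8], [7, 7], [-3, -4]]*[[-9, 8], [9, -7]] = [[135, -112], [0, 7], [-9, 4]]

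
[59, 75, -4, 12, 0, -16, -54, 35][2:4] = [-4, 12]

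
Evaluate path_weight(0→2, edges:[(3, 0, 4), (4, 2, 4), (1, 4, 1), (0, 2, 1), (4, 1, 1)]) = 1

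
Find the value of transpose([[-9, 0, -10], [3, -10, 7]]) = [[-9, 3], [0, -10], [-10, 7]]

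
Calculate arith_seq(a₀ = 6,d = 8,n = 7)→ a_0 = 6 + 0*8 = 6
a_1 = 6 + 1*8 = 14
a_2 = 6 + 2*8 = 22
...
= [6, 14, 22, 30, 38, 46, 54]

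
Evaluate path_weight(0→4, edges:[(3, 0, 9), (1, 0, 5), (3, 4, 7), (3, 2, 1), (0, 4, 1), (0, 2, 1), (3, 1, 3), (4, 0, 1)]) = 1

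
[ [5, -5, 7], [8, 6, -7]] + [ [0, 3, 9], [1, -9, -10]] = [[5, -2, 16], [9, -3, -17]]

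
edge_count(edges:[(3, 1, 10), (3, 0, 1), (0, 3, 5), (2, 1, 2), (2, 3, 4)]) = 5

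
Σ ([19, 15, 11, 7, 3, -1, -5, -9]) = 19 + 15 + 11 + 7 + 3 + (-1) + (-5) + (-9)
= 40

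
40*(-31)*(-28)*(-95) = -3298400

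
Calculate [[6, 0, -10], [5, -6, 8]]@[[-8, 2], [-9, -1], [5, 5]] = [[-98, -38], [54, 56]]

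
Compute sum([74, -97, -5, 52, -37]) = -13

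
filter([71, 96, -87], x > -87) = [71, 96]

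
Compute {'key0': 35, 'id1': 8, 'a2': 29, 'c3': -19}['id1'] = 8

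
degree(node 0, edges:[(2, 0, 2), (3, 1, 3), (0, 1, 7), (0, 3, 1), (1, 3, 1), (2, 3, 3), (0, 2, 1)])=incident: (2,0), (0,1), (0,3), (0,2)
= 4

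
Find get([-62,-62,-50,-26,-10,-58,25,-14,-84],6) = 25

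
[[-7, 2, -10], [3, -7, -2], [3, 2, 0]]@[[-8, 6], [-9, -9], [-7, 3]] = C[0][0] = (-7)*(-8) + (2)*(-9) + (-10)*(-7) = 108
C[0][1] = (-7)*(6) + (2)*(-9) + (-10)*(3) = -90
C[1][0] = (3)*(-8) + (-7)*(-9) + (-2)*(-7) = 53
C[1][1] = (3)*(6) + (-7)*(-9) + (-2)*(3) = 75
C[2][0] = (3)*(-8) + (2)*(-9) + (0)*(-7) = -42
C[2][1] = (3)*(6) + (2)*(-9) + (0)*(3) = 0
= [[108, -90], [53, 75], [-42, 0]]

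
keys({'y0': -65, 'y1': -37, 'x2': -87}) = ['y0', 'y1', 'x2']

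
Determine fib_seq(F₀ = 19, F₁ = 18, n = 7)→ [19, 18, 37, 55, 92, 147, 239]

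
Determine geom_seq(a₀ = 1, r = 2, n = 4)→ [1, 2, 4, 8]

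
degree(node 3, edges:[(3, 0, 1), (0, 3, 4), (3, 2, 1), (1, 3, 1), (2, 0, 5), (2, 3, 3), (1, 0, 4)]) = incident: (3,0), (0,3), (3,2), (1,3), (2,3)
= 5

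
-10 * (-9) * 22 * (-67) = -132660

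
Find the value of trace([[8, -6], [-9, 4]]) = 12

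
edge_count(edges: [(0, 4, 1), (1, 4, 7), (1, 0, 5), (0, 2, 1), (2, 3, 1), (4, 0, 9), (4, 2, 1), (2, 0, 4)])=8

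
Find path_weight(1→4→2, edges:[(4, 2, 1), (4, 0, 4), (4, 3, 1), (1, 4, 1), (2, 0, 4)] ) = w(1→4)=1 + w(4→2)=1
= 2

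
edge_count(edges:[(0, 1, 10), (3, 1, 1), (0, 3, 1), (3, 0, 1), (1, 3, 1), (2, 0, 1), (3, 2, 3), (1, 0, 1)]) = 8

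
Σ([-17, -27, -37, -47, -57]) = (-17) + (-27) + (-37) + (-47) + (-57)
= -185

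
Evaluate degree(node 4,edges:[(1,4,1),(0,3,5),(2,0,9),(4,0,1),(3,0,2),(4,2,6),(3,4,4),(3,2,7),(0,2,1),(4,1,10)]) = incident: (1,4), (4,0), (4,2), (3,4), (4,1)
= 5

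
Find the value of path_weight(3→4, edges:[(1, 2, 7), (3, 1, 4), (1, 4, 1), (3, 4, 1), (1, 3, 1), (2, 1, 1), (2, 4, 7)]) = w(3→4)=1
= 1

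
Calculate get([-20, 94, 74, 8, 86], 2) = 74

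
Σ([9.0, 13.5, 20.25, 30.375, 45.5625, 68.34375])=187.03125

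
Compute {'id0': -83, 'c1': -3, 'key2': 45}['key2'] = 45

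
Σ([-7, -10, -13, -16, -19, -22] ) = -87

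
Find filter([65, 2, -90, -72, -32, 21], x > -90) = [65, 2, -72, -32, 21]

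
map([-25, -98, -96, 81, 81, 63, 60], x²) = [625, 9604, 9216, 6561, 6561, 3969, 3600]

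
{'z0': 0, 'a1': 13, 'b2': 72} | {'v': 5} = {'z0': 0, 'a1': 13, 'b2': 72, 'v': 5}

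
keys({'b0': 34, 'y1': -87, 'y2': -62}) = ['b0', 'y1', 'y2']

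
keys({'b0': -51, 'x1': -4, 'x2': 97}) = ['b0', 'x1', 'x2']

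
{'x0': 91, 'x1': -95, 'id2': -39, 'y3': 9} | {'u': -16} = {'x0': 91, 'x1': -95, 'id2': -39, 'y3': 9, 'u': -16}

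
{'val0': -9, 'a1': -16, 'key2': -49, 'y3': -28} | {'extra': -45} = {'val0': -9, 'a1': -16, 'key2': -49, 'y3': -28, 'extra': -45}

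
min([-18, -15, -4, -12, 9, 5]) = -18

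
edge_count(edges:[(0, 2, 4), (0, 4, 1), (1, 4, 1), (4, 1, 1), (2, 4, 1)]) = 5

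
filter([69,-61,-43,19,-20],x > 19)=[69]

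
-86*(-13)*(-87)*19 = -1848054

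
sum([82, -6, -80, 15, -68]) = 82 + (-6) + (-80) + 15 + (-68)
= -57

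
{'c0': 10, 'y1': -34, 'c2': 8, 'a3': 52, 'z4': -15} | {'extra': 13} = {'c0': 10, 'y1': -34, 'c2': 8, 'a3': 52, 'z4': -15, 'extra': 13}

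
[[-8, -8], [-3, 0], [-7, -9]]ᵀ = [[-8, -3, -7], [-8, 0, -9]]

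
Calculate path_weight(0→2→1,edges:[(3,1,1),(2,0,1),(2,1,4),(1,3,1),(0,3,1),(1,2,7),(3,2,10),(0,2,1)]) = w(0→2)=1 + w(2→1)=4
= 5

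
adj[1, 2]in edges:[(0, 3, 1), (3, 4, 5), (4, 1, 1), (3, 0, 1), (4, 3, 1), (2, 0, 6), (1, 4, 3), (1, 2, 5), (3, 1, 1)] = 5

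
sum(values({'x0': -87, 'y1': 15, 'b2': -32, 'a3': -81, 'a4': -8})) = -193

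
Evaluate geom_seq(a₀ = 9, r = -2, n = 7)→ [9, -18, 36, -72, 144, -288, 576]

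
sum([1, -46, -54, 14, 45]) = -40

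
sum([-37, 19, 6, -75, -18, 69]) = -36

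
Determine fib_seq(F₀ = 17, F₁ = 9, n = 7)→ F_2 = F_1 + F_0 = 26
F_3 = F_2 + F_1 = 35
F_4 = F_3 + F_2 = 61
...
= [17, 9, 26, 35, 61, 96, 157]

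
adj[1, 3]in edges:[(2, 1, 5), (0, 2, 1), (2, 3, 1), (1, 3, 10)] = 10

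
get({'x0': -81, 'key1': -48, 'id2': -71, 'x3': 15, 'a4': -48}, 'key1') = -48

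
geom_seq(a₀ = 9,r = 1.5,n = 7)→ [9.0, 13.5, 20.25, 30.375, 45.5625, 68.34375, 102.515625]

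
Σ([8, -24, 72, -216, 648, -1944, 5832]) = 4376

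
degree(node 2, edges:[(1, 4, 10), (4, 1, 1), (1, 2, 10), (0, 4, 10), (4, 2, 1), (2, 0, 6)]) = incident: (1,2), (4,2), (2,0)
= 3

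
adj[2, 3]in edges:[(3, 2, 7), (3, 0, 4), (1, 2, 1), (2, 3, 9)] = 9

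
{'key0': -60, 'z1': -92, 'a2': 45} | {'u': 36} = {'key0': -60, 'z1': -92, 'a2': 45, 'u': 36}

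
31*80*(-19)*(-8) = 376960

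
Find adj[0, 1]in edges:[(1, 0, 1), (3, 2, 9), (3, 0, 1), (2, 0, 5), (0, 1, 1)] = 1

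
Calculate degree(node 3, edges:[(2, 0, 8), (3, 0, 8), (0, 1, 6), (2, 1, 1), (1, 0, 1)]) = 1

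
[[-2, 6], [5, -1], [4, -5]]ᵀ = [[-2, 5, 4], [6, -1, -5]]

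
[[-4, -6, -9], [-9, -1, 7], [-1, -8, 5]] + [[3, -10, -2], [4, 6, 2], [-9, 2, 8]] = [[-1, -16, -11], [-5, 5, 9], [-10, -6, 13]]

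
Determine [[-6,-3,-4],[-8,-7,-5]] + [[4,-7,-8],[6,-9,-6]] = [[-2, -10, -12], [-2, -16, -11]]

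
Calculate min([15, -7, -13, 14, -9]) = -13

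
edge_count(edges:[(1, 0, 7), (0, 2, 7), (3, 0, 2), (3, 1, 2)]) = 4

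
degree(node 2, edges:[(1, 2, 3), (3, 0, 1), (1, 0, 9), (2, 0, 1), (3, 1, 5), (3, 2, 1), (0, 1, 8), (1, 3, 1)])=3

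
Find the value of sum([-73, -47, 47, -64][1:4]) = slice → [-47, 47, -64]
(-47) + 47 + (-64)
= -64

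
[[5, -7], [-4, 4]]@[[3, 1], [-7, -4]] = [[64, 33], [-40, -20]]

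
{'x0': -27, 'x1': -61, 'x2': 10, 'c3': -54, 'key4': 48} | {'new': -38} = {'x0': -27, 'x1': -61, 'x2': 10, 'c3': -54, 'key4': 48, 'new': -38}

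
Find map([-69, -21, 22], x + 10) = [-59, -11, 32]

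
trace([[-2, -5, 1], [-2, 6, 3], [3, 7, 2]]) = 6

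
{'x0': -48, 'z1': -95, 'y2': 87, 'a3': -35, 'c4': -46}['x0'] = -48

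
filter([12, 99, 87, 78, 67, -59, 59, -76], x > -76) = keep x where x > -76: 12✓, 99✓, 87✓, 78✓, 67✓, -59✓, 59✓, -76✗
= [12, 99, 87, 78, 67, -59, 59]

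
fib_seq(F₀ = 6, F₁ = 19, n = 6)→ F_2 = F_1 + F_0 = 25
F_3 = F_2 + F_1 = 44
F_4 = F_3 + F_2 = 69
...
= [6, 19, 25, 44, 69, 113]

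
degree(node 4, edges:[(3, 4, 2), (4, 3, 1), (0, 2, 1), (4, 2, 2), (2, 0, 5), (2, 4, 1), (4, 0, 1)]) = incident: (3,4), (4,3), (4,2), (2,4), (4,0)
= 5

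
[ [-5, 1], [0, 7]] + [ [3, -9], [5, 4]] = [[-2, -8], [5, 11]]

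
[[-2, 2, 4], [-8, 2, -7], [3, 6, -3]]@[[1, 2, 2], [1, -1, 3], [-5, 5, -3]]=[[-20, 14, -10], [29, -53, 11], [24, -15, 33]]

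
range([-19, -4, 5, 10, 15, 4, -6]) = 34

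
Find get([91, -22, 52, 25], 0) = 91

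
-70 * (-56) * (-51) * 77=-15393840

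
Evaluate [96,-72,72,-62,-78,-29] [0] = 96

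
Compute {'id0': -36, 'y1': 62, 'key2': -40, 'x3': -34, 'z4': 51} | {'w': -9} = {'id0': -36, 'y1': 62, 'key2': -40, 'x3': -34, 'z4': 51, 'w': -9}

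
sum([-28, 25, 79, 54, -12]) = 118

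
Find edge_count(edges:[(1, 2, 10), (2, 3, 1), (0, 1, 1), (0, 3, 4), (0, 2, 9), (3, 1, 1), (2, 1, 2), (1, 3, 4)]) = 8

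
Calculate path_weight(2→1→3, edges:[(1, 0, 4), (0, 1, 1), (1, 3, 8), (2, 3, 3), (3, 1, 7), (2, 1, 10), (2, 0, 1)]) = w(2→1)=10 + w(1→3)=8
= 18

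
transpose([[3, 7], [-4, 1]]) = [[3, -4], [7, 1]]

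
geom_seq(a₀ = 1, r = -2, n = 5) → [1, -2, 4, -8, 16]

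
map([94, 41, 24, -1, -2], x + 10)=94+10=104, 41+10=51, 24+10=34, -1+10=9, -2+10=8
= [104, 51, 34, 9, 8]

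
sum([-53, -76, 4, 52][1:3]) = -72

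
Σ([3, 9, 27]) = 3 + 9 + 27
= 39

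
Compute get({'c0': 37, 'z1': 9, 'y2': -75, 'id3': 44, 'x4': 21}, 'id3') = 44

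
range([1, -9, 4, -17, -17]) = 21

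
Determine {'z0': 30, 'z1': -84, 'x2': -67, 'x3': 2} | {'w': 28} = {'z0': 30, 'z1': -84, 'x2': -67, 'x3': 2, 'w': 28}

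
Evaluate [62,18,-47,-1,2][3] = -1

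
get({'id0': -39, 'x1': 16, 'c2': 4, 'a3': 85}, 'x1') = 16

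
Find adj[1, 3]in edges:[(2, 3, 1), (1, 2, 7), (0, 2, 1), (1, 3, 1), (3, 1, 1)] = 1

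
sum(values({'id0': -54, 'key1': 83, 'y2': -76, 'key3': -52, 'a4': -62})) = (-54) + 83 + (-76) + (-52) + (-62)
= -161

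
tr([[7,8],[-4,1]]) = 8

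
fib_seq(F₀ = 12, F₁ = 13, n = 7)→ [12, 13, 25, 38, 63, 101, 164]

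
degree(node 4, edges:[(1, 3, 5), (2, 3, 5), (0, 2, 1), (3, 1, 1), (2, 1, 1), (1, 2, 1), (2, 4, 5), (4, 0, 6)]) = 2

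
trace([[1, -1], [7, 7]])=diagonal: 1 + 7
= 8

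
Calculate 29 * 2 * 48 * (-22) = -61248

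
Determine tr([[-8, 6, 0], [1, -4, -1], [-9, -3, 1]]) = diagonal: (-8) + (-4) + 1
= -11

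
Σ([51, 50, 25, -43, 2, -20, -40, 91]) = 116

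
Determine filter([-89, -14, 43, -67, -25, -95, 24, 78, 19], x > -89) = [-14, 43, -67, -25, 24, 78, 19]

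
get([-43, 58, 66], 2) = 66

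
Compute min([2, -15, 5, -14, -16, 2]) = -16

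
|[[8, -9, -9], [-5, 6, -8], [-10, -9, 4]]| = -2229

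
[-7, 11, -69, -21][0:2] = [-7, 11]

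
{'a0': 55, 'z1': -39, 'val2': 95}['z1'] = -39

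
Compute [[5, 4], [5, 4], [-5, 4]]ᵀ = [[5, 5, -5], [4, 4, 4]]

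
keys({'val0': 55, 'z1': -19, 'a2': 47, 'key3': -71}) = ['val0', 'z1', 'a2', 'key3']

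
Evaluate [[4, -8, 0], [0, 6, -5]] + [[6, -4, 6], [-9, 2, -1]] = [[10, -12, 6], [-9, 8, -6]]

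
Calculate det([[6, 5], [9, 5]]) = -15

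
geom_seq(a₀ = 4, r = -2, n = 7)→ [4, -8, 16, -32, 64, -128, 256]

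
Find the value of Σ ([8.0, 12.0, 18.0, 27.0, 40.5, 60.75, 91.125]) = 257.375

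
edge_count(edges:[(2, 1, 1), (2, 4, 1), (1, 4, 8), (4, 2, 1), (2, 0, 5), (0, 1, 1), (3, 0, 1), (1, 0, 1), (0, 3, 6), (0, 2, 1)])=10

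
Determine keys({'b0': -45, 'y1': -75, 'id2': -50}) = ['b0', 'y1', 'id2']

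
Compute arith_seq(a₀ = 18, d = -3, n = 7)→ a_0 = 18 + 0*-3 = 18
a_1 = 18 + 1*-3 = 15
a_2 = 18 + 2*-3 = 12
...
= [18, 15, 12, 9, 6, 3, 0]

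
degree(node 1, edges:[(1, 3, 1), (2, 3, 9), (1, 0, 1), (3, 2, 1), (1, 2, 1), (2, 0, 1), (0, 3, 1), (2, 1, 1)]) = 4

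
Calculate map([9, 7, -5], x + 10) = [19, 17, 5]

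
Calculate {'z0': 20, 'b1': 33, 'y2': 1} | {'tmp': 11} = {'z0': 20, 'b1': 33, 'y2': 1, 'tmp': 11}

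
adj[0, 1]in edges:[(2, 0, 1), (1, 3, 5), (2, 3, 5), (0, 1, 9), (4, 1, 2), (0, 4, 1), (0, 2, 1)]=9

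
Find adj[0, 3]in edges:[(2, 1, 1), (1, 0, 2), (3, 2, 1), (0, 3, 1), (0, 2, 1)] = 1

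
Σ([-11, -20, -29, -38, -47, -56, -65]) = (-11) + (-20) + (-29) + (-38) + (-47) + (-56) + (-65)
= -266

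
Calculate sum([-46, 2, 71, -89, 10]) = -52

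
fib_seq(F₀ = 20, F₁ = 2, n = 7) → F_2 = F_1 + F_0 = 22
F_3 = F_2 + F_1 = 24
F_4 = F_3 + F_2 = 46
...
= [20, 2, 22, 24, 46, 70, 116]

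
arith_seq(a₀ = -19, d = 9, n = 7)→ [-19, -10, -1, 8, 17, 26, 35]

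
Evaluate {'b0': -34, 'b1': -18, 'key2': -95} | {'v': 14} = {'b0': -34, 'b1': -18, 'key2': -95, 'v': 14}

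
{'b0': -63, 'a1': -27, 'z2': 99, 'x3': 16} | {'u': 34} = {'b0': -63, 'a1': -27, 'z2': 99, 'x3': 16, 'u': 34}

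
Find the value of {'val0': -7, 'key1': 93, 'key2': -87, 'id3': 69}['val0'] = -7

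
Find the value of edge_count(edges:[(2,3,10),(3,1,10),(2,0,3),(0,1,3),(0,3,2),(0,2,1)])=6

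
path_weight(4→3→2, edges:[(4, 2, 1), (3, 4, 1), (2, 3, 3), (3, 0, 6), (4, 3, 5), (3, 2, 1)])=6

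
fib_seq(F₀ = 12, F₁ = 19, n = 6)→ [12, 19, 31, 50, 81, 131]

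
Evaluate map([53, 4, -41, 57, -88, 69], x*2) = 53*2=106, 4*2=8, -41*2=-82, 57*2=114, -88*2=-176, 69*2=138
= [106, 8, -82, 114, -176, 138]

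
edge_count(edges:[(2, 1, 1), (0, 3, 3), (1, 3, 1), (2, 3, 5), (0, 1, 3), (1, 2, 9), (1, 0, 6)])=7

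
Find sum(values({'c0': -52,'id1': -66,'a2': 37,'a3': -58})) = -139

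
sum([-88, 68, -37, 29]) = -28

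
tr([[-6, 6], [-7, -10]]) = -16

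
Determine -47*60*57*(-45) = 7233300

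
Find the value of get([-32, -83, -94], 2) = -94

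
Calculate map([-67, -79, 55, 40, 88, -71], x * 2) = [-134, -158, 110, 80, 176, -142]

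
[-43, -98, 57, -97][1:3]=[-98, 57]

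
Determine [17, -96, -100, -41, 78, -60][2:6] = [-100, -41, 78, -60]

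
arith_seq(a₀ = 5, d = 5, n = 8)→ a_0 = 5 + 0*5 = 5
a_1 = 5 + 1*5 = 10
a_2 = 5 + 2*5 = 15
...
= [5, 10, 15, 20, 25, 30, 35, 40]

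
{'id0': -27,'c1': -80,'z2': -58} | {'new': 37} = {'id0': -27, 'c1': -80, 'z2': -58, 'new': 37}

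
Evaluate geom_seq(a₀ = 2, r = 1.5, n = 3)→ a_0 = 2*1.5^0 = 2.0
a_1 = 2*1.5^1 = 3.0
a_2 = 2*1.5^2 = 4.5
= [2.0, 3.0, 4.5]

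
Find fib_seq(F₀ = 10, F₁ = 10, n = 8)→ [10, 10, 20, 30, 50, 80, 130, 210]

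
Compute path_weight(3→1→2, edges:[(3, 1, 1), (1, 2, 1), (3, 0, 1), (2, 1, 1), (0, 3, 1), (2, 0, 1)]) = 2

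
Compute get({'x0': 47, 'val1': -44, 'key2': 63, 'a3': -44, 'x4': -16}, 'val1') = -44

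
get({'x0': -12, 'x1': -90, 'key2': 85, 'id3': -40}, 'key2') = 85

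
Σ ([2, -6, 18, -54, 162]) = 2 + -6 + 18 + -54 + 162
= 122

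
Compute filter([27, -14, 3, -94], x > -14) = [27, 3]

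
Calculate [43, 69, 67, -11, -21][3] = -11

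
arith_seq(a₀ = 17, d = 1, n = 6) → [17, 18, 19, 20, 21, 22]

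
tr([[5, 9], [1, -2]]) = diagonal: 5 + (-2)
= 3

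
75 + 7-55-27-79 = -79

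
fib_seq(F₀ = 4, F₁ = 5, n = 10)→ F_2 = F_1 + F_0 = 9
F_3 = F_2 + F_1 = 14
F_4 = F_3 + F_2 = 23
...
= [4, 5, 9, 14, 23, 37, 60, 97, 157, 254]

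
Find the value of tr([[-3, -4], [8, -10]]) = -13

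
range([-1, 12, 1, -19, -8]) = 31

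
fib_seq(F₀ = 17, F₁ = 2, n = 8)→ F_2 = F_1 + F_0 = 19
F_3 = F_2 + F_1 = 21
F_4 = F_3 + F_2 = 40
...
= [17, 2, 19, 21, 40, 61, 101, 162]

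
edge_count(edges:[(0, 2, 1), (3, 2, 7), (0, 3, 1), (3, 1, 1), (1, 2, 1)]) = 5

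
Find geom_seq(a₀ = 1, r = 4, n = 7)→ [1, 4, 16, 64, 256, 1024, 4096]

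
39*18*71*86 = 4286412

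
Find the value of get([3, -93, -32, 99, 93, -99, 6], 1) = -93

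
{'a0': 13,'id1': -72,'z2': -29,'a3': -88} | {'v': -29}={'a0': 13, 'id1': -72, 'z2': -29, 'a3': -88, 'v': -29}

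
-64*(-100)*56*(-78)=-27955200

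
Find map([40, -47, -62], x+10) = 40+10=50, -47+10=-37, -62+10=-52
= [50, -37, -52]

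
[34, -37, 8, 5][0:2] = [34, -37]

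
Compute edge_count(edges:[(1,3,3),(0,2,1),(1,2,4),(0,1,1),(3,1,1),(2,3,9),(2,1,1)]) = 7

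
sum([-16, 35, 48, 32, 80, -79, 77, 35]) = (-16) + 35 + 48 + 32 + 80 + (-79) + 77 + 35
= 212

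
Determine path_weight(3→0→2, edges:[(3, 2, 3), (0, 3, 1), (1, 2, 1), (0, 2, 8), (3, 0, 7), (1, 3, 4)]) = 15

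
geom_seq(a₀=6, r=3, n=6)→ [6, 18, 54, 162, 486, 1458]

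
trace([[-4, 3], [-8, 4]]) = 0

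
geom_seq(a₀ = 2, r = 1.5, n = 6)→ [2.0, 3.0, 4.5, 6.75, 10.125, 15.1875]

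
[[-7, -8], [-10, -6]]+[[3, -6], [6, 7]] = [[-4, -14], [-4, 1]]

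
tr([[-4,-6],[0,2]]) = -2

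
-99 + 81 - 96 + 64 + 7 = -43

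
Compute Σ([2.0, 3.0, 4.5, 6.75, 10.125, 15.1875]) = 41.5625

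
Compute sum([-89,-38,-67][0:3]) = -194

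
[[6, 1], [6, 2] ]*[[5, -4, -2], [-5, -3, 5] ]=C[0][0] = (6)*(5) + (1)*(-5) = 25
C[0][1] = (6)*(-4) + (1)*(-3) = -27
C[0][2] = (6)*(-2) + (1)*(5) = -7
C[1][0] = (6)*(5) + (2)*(-5) = 20
C[1][1] = (6)*(-4) + (2)*(-3) = -30
C[1][2] = (6)*(-2) + (2)*(5) = -2
= [[25, -27, -7], [20, -30, -2]]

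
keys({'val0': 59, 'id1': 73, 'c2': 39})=['val0', 'id1', 'c2']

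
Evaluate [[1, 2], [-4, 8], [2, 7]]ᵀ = [[1, -4, 2], [2, 8, 7]]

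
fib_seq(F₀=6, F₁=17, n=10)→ F_2 = F_1 + F_0 = 23
F_3 = F_2 + F_1 = 40
F_4 = F_3 + F_2 = 63
...
= [6, 17, 23, 40, 63, 103, 166, 269, 435, 704]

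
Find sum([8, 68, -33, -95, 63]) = 11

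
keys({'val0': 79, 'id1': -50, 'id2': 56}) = ['val0', 'id1', 'id2']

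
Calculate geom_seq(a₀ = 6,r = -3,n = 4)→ a_0 = 6*(-3)^0 = 6
a_1 = 6*(-3)^1 = -18
a_2 = 6*(-3)^2 = 54
...
= [6, -18, 54, -162]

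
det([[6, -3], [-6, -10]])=(6)*(-10) - (-3)*(-6)
= -78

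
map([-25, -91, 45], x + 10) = [-15, -81, 55]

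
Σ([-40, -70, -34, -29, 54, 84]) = (-40) + (-70) + (-34) + (-29) + 54 + 84
= -35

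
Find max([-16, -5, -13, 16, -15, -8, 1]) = 16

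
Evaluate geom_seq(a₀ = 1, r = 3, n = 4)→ a_0 = 1*3^0 = 1
a_1 = 1*3^1 = 3
a_2 = 1*3^2 = 9
...
= [1, 3, 9, 27]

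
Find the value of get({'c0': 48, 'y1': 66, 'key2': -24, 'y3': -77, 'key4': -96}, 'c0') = 48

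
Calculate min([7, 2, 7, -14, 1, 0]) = -14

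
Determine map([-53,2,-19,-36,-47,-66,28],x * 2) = [-106, 4, -38, -72, -94, -132, 56]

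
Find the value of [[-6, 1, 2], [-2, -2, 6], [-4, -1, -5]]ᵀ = [[-6, -2, -4], [1, -2, -1], [2, 6, -5]]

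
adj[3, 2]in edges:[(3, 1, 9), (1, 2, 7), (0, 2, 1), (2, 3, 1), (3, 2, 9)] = 9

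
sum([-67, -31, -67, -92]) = (-67) + (-31) + (-67) + (-92)
= -257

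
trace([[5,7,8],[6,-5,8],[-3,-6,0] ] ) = diagonal: 5 + (-5) + 0
= 0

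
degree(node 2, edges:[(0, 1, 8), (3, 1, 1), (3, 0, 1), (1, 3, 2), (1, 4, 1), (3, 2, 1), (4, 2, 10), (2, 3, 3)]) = incident: (3,2), (4,2), (2,3)
= 3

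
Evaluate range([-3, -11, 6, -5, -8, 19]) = 30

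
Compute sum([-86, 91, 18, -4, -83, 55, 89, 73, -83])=70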